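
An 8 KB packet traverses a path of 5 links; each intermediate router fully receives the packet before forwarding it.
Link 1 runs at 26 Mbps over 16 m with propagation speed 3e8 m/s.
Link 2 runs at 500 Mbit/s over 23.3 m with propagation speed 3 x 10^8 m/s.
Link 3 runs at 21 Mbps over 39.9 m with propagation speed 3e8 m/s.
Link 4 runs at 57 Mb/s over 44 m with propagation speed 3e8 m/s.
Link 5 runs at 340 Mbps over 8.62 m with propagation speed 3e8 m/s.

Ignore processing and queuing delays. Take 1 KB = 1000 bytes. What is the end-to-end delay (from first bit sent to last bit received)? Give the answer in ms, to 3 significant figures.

L = 64000 bits.
Transmission delays (L/R per hop): 2.46154, 0.128, 3.04762, 1.12281, 0.188235 ms; sum = 6.9482 ms.
Propagation delays (d/s per hop): 5.33333e-05, 7.76667e-05, 0.000133, 0.000146667, 2.87333e-05 ms; sum = 0.0004394 ms.
End-to-end = 6.95 ms.

6.95 ms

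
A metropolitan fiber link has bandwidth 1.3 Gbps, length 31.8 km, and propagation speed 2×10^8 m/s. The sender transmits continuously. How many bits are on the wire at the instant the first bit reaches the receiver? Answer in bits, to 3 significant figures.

207000 bits

Propagation delay = 31800 / 200000000 = 0.000159 s.
BDP = R × t_prop = 1300000000 × 0.000159 = 206700 bits.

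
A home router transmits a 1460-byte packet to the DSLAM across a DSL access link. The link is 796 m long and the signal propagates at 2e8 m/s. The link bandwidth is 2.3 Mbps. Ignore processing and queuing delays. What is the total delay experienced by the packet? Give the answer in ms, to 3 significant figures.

L = 1460 × 8 = 11680 bits.
Transmission delay = L/R = 11680 / 2300000 = 5.07826 ms.
Propagation delay = d/s = 796 m / 200000000 m/s = 0.00398 ms.
Total = 5.08 ms.

5.08 ms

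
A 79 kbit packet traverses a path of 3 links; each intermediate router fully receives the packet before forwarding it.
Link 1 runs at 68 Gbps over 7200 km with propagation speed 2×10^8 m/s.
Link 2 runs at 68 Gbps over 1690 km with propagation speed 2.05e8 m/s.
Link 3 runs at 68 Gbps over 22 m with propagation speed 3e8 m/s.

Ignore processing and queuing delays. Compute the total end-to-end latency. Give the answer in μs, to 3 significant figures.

44200 μs

L = 79000 bits.
Transmission delay per hop = L/R = 79000/68000000000 = 1.16176 μs; 3 hops → 3.48529 μs.
Propagation delays (d/s per hop): 36000, 8243.9, 0.0733333 μs; sum = 44244 μs.
End-to-end = 44200 μs.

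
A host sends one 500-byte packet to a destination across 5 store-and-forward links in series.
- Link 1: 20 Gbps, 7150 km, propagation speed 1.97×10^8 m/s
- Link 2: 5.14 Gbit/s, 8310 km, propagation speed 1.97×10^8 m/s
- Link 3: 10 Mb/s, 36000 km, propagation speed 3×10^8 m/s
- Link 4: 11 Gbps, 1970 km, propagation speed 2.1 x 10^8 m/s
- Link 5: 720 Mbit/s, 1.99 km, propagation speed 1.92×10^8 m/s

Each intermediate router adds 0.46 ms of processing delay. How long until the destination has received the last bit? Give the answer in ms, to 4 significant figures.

L = 500 × 8 = 4000 bits.
Transmission delays (L/R per hop): 0.0002, 0.00077821, 0.4, 0.000363636, 0.00555556 ms; sum = 0.406897 ms.
Propagation delays (d/s per hop): 36.2944, 42.1827, 120, 9.38095, 0.0103646 ms; sum = 207.868 ms.
Processing at 4 router(s): 4 × 0.46 ms = 1.84 ms.
End-to-end = 210.1 ms.

210.1 ms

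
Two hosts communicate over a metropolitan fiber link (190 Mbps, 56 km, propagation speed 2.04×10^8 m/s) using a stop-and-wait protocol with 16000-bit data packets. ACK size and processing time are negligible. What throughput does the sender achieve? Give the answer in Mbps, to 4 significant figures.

25.27 Mbps

t_tx = L/R = 16000/190000000 = 8.42105e-05 s.
t_prop = 56000/204000000 = 0.00027451 s; RTT = 0.00054902 s.
Cycle = t_tx + RTT = 0.00063323 s.
Throughput = L / cycle = 16000 / 0.00063323 = 25.27 Mbps.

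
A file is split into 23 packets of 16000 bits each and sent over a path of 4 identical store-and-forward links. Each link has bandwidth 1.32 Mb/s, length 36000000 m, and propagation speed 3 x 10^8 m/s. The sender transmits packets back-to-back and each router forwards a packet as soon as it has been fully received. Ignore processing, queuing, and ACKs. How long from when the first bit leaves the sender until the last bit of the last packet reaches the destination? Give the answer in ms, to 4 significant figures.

Per-hop transmission t_tx = L/R = 16000/1320000 = 12.1212 ms.
Per-hop propagation t_prop = 36000000/300000000 = 120 ms.
Pipeline fill: first packet needs 4·t_tx to clear all hops; remaining 22 packets each add one t_tx.
Total = (4+23-1)·t_tx + 4·t_prop = 26·12.1212 + 4·120 = 795.2 ms.

795.2 ms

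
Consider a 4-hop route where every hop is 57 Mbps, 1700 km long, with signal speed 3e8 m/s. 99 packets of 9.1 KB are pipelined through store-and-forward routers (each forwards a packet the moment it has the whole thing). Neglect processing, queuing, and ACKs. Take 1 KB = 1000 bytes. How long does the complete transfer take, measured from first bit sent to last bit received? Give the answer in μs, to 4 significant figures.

Per-hop transmission t_tx = L/R = 72800/57000000 = 1277.19 μs.
Per-hop propagation t_prop = 1700000/300000000 = 5666.67 μs.
Pipeline fill: first packet needs 4·t_tx to clear all hops; remaining 98 packets each add one t_tx.
Total = (4+99-1)·t_tx + 4·t_prop = 102·1277.19 + 4·5666.67 = 152900 μs.

152900 μs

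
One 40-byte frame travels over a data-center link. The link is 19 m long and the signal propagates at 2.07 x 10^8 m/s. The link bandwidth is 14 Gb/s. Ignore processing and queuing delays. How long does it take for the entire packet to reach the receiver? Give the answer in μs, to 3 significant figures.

0.115 μs

L = 40 × 8 = 320 bits.
Transmission delay = L/R = 320 / 14000000000 = 0.0228571 μs.
Propagation delay = d/s = 19 m / 2.07e+08 m/s = 0.0917874 μs.
Total = 0.115 μs.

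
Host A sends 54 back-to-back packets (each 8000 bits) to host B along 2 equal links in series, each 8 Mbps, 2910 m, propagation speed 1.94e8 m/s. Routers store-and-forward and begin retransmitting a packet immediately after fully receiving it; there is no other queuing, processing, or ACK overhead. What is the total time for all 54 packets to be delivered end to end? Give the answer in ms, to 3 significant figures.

Per-hop transmission t_tx = L/R = 8000/8000000 = 1 ms.
Per-hop propagation t_prop = 2910/194000000 = 0.015 ms.
Pipeline fill: first packet needs 2·t_tx to clear all hops; remaining 53 packets each add one t_tx.
Total = (2+54-1)·t_tx + 2·t_prop = 55·1 + 2·0.015 = 55.0 ms.

55.0 ms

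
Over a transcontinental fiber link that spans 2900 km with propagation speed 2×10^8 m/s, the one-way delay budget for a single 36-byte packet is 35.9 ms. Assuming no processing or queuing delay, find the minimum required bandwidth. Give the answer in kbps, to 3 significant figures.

L = 288 bits.
Propagation delay = 2900000 / 200000000 = 14.5 ms.
Transmission budget = 35.9 − 14.5 = 21.4 ms.
R ≥ L / t_tx = 288 bits / 0.0214 s = 13.5 kbps.

13.5 kbps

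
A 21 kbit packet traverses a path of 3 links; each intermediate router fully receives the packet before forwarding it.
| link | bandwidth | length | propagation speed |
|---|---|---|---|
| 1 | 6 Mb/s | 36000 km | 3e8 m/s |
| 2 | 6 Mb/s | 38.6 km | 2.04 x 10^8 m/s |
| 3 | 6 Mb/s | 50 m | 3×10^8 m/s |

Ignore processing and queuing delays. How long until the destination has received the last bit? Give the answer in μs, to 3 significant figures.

131000 μs

L = 21000 bits.
Transmission delay per hop = L/R = 21000/6000000 = 3500 μs; 3 hops → 10500 μs.
Propagation delays (d/s per hop): 120000, 189.216, 0.166667 μs; sum = 120189 μs.
End-to-end = 131000 μs.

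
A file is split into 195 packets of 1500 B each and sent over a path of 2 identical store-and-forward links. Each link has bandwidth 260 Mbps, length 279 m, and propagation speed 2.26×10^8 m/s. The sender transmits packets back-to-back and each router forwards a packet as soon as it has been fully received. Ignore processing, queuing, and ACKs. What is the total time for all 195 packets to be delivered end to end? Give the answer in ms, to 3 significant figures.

Per-hop transmission t_tx = L/R = 12000/260000000 = 0.0461538 ms.
Per-hop propagation t_prop = 279/2.26e+08 = 0.00123451 ms.
Pipeline fill: first packet needs 2·t_tx to clear all hops; remaining 194 packets each add one t_tx.
Total = (2+195-1)·t_tx + 2·t_prop = 196·0.0461538 + 2·0.00123451 = 9.05 ms.

9.05 ms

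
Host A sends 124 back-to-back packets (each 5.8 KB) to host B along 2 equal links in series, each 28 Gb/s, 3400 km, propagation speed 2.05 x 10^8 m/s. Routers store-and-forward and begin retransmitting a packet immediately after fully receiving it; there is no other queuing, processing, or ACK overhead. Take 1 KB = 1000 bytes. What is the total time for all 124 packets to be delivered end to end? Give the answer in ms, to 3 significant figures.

33.4 ms

Per-hop transmission t_tx = L/R = 46400/28000000000 = 0.00165714 ms.
Per-hop propagation t_prop = 3400000/2.05e+08 = 16.5854 ms.
Pipeline fill: first packet needs 2·t_tx to clear all hops; remaining 123 packets each add one t_tx.
Total = (2+124-1)·t_tx + 2·t_prop = 125·0.00165714 + 2·16.5854 = 33.4 ms.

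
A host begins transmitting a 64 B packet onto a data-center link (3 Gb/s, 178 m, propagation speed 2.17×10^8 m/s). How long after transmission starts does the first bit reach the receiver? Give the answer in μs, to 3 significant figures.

First bit experiences only propagation delay: d/s = 178/217000000 = 0.820 μs.

0.820 μs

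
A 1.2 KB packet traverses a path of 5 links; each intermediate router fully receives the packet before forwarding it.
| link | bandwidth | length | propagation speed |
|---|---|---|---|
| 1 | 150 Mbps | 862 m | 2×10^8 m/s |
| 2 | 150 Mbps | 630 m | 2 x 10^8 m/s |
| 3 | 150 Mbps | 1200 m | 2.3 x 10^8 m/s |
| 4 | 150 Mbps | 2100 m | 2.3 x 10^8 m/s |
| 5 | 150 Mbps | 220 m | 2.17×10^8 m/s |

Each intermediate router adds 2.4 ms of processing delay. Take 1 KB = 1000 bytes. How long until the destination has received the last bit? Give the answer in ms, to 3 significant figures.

L = 9600 bits.
Transmission delay per hop = L/R = 9600/150000000 = 0.064 ms; 5 hops → 0.32 ms.
Propagation delays (d/s per hop): 0.00431, 0.00315, 0.00521739, 0.00913043, 0.00101382 ms; sum = 0.0228217 ms.
Processing at 4 router(s): 4 × 2.4 ms = 9.6 ms.
End-to-end = 9.94 ms.

9.94 ms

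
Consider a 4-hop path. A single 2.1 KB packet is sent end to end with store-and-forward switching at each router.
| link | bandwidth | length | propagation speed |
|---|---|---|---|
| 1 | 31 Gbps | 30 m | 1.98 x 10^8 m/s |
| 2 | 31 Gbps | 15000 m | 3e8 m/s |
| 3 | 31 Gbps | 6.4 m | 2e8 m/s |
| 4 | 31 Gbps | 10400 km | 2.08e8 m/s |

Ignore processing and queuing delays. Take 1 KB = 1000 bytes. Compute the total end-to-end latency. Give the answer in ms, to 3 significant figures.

L = 16800 bits.
Transmission delay per hop = L/R = 16800/31000000000 = 0.000541935 ms; 4 hops → 0.00216774 ms.
Propagation delays (d/s per hop): 0.000151515, 0.05, 3.2e-05, 50 ms; sum = 50.0502 ms.
End-to-end = 50.1 ms.

50.1 ms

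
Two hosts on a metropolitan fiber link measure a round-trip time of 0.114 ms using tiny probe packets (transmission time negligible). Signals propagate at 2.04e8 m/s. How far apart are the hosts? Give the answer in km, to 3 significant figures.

11.6 km

One-way propagation = RTT/2 = 0.057 ms.
d = s × t = 204000000 × 5.7e-05 = 11.6 km.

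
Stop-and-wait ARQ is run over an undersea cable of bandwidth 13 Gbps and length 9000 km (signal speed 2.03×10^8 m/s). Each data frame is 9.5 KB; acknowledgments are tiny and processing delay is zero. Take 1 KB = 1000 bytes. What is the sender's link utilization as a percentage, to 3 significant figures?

0.00659 %

t_tx = L/R = 76000/13000000000 = 5.84615e-06 s.
t_prop = 9000000/2.03e+08 = 0.044335 s; RTT = 0.08867 s.
Cycle = t_tx + RTT = 0.0886758 s.
Utilization = t_tx / cycle = 5.84615e-06/0.0886758 = 0.00659 %.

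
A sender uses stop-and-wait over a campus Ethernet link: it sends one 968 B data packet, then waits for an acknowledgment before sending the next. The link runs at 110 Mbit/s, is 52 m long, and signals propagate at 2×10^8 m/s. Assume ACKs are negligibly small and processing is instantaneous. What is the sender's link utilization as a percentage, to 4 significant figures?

99.27 %

t_tx = L/R = 7744/110000000 = 7.04e-05 s.
t_prop = 52/200000000 = 2.6e-07 s; RTT = 5.2e-07 s.
Cycle = t_tx + RTT = 7.092e-05 s.
Utilization = t_tx / cycle = 7.04e-05/7.092e-05 = 99.27 %.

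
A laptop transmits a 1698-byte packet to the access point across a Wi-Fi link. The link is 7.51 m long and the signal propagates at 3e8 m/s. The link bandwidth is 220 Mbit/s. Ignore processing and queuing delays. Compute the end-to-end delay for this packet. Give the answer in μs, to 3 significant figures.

61.8 μs

L = 1698 × 8 = 13584 bits.
Transmission delay = L/R = 13584 / 220000000 = 61.7455 μs.
Propagation delay = d/s = 7.51 m / 300000000 m/s = 0.0250333 μs.
Total = 61.8 μs.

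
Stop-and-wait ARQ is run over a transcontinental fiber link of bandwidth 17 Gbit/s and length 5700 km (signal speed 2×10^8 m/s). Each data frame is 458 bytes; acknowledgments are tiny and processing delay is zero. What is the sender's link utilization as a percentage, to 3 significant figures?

t_tx = L/R = 3664/17000000000 = 2.15529e-07 s.
t_prop = 5700000/200000000 = 0.0285 s; RTT = 0.057 s.
Cycle = t_tx + RTT = 0.0570002 s.
Utilization = t_tx / cycle = 2.15529e-07/0.0570002 = 0.000378 %.

0.000378 %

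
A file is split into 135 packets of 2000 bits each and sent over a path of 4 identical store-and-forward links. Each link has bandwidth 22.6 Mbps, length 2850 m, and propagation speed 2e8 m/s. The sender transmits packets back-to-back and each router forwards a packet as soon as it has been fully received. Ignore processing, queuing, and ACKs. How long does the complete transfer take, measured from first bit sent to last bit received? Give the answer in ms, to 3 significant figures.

12.3 ms

Per-hop transmission t_tx = L/R = 2000/22600000 = 0.0884956 ms.
Per-hop propagation t_prop = 2850/200000000 = 0.01425 ms.
Pipeline fill: first packet needs 4·t_tx to clear all hops; remaining 134 packets each add one t_tx.
Total = (4+135-1)·t_tx + 4·t_prop = 138·0.0884956 + 4·0.01425 = 12.3 ms.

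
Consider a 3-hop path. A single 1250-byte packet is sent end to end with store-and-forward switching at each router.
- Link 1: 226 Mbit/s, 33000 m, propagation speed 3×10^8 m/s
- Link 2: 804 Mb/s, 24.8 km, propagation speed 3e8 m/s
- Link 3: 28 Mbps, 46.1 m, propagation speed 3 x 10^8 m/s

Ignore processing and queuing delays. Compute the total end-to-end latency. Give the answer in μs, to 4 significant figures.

606.6 μs

L = 1250 × 8 = 10000 bits.
Transmission delays (L/R per hop): 44.2478, 12.4378, 357.143 μs; sum = 413.828 μs.
Propagation delays (d/s per hop): 110, 82.6667, 0.153667 μs; sum = 192.82 μs.
End-to-end = 606.6 μs.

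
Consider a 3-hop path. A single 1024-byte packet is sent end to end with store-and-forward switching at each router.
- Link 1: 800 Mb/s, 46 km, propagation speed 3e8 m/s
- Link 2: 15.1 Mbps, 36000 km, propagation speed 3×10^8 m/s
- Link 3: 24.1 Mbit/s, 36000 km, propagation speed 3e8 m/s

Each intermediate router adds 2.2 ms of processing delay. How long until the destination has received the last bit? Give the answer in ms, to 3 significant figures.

245 ms

L = 1024 × 8 = 8192 bits.
Transmission delays (L/R per hop): 0.01024, 0.542517, 0.339917 ms; sum = 0.892674 ms.
Propagation delays (d/s per hop): 0.153333, 120, 120 ms; sum = 240.153 ms.
Processing at 2 router(s): 2 × 2.2 ms = 4.4 ms.
End-to-end = 245 ms.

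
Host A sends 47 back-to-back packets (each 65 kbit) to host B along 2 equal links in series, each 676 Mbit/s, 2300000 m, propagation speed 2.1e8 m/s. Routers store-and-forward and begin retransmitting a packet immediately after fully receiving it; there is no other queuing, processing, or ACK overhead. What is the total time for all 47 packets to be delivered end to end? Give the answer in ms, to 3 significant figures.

Per-hop transmission t_tx = L/R = 65000/676000000 = 0.0961538 ms.
Per-hop propagation t_prop = 2300000/210000000 = 10.9524 ms.
Pipeline fill: first packet needs 2·t_tx to clear all hops; remaining 46 packets each add one t_tx.
Total = (2+47-1)·t_tx + 2·t_prop = 48·0.0961538 + 2·10.9524 = 26.5 ms.

26.5 ms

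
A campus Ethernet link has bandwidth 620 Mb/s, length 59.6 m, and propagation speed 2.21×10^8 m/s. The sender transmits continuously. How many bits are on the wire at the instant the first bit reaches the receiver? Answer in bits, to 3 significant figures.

167 bits

Propagation delay = 59.6 / 221000000 = 2.69683e-07 s.
BDP = R × t_prop = 620000000 × 2.69683e-07 = 167.204 bits.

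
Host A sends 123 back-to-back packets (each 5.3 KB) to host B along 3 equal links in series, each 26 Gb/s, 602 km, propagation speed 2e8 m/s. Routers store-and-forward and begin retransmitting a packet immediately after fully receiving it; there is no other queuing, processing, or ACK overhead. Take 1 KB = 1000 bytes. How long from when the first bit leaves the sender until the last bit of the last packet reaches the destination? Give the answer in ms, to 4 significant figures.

9.234 ms

Per-hop transmission t_tx = L/R = 42400/26000000000 = 0.00163077 ms.
Per-hop propagation t_prop = 602000/200000000 = 3.01 ms.
Pipeline fill: first packet needs 3·t_tx to clear all hops; remaining 122 packets each add one t_tx.
Total = (3+123-1)·t_tx + 3·t_prop = 125·0.00163077 + 3·3.01 = 9.234 ms.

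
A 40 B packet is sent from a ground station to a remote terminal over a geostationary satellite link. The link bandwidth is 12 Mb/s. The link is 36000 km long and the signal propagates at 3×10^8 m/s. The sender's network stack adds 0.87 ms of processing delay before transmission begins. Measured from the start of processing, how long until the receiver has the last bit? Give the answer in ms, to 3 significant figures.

121 ms

L = 40 × 8 = 320 bits.
Transmission delay = L/R = 320 / 12000000 = 0.0266667 ms.
Propagation delay = d/s = 36000000 m / 300000000 m/s = 120 ms.
Plus processing delay 0.87 ms = 0.87 ms.
Total = 121 ms.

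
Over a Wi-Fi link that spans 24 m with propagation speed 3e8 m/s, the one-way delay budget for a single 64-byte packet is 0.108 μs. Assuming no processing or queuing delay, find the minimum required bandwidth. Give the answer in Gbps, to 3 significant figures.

L = 512 bits.
Propagation delay = 24 / 300000000 = 0.08 μs.
Transmission budget = 0.108 − 0.08 = 0.028 μs.
R ≥ L / t_tx = 512 bits / 2.8e-08 s = 18.3 Gbps.

18.3 Gbps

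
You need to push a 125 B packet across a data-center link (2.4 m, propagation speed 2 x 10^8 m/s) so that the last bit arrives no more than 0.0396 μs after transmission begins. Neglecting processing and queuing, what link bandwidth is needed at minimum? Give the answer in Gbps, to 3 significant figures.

L = 1000 bits.
Propagation delay = 2.4 / 200000000 = 0.012 μs.
Transmission budget = 0.0396 − 0.012 = 0.0276 μs.
R ≥ L / t_tx = 1000 bits / 2.76e-08 s = 36.2 Gbps.

36.2 Gbps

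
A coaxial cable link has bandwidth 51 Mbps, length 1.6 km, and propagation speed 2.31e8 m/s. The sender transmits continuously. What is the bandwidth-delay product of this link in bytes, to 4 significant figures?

44.16 bytes

Propagation delay = 1600 / 231000000 = 6.92641e-06 s.
BDP = R × t_prop = 51000000 × 6.92641e-06 = 353.247 bits.
In bytes: 353.247/8 = 44.16 bytes.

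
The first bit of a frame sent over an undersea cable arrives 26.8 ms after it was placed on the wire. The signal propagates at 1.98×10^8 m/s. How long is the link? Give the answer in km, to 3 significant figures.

5310 km

d = s × t_prop = 198000000 × 0.0268 = 5310 km.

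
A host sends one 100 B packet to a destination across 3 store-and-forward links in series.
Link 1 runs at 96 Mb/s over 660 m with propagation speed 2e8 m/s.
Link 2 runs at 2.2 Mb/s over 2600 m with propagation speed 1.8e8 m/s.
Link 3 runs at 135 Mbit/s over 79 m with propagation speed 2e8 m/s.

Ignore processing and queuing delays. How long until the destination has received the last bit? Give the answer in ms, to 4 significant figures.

0.3960 ms

L = 100 × 8 = 800 bits.
Transmission delays (L/R per hop): 0.00833333, 0.363636, 0.00592593 ms; sum = 0.377896 ms.
Propagation delays (d/s per hop): 0.0033, 0.0144444, 0.000395 ms; sum = 0.0181394 ms.
End-to-end = 0.3960 ms.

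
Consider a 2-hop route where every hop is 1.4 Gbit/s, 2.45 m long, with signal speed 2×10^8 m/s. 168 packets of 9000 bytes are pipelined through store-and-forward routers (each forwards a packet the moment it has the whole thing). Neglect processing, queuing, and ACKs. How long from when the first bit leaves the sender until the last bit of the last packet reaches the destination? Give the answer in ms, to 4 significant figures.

Per-hop transmission t_tx = L/R = 72000/1400000000 = 0.0514286 ms.
Per-hop propagation t_prop = 2.45/200000000 = 1.225e-05 ms.
Pipeline fill: first packet needs 2·t_tx to clear all hops; remaining 167 packets each add one t_tx.
Total = (2+168-1)·t_tx + 2·t_prop = 169·0.0514286 + 2·1.225e-05 = 8.691 ms.

8.691 ms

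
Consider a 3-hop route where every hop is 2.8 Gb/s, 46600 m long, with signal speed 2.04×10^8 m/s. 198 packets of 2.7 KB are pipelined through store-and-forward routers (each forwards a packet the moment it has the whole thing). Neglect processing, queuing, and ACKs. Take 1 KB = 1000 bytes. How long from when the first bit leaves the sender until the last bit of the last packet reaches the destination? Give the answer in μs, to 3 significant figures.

Per-hop transmission t_tx = L/R = 21600/2800000000 = 7.71429 μs.
Per-hop propagation t_prop = 46600/204000000 = 228.431 μs.
Pipeline fill: first packet needs 3·t_tx to clear all hops; remaining 197 packets each add one t_tx.
Total = (3+198-1)·t_tx + 3·t_prop = 200·7.71429 + 3·228.431 = 2230 μs.

2230 μs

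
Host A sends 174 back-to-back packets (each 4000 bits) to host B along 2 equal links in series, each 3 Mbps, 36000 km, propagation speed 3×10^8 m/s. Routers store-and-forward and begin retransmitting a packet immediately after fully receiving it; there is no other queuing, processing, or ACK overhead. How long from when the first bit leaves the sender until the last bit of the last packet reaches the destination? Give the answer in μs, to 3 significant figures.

473000 μs

Per-hop transmission t_tx = L/R = 4000/3000000 = 1333.33 μs.
Per-hop propagation t_prop = 36000000/300000000 = 120000 μs.
Pipeline fill: first packet needs 2·t_tx to clear all hops; remaining 173 packets each add one t_tx.
Total = (2+174-1)·t_tx + 2·t_prop = 175·1333.33 + 2·120000 = 473000 μs.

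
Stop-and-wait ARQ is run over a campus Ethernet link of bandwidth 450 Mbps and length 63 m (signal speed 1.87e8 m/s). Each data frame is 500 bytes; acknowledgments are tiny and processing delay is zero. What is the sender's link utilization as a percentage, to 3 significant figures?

t_tx = L/R = 4000/450000000 = 8.88889e-06 s.
t_prop = 63/187000000 = 3.36898e-07 s; RTT = 6.73797e-07 s.
Cycle = t_tx + RTT = 9.56269e-06 s.
Utilization = t_tx / cycle = 8.88889e-06/9.56269e-06 = 93.0 %.

93.0 %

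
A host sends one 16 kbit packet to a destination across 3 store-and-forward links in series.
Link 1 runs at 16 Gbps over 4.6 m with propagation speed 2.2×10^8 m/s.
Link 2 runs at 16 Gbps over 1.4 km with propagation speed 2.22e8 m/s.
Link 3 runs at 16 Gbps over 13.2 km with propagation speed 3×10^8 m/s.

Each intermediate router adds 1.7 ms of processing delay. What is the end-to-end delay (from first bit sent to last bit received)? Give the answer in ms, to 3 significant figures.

3.45 ms

L = 16000 bits.
Transmission delay per hop = L/R = 16000/16000000000 = 0.001 ms; 3 hops → 0.003 ms.
Propagation delays (d/s per hop): 2.09091e-05, 0.00630631, 0.044 ms; sum = 0.0503272 ms.
Processing at 2 router(s): 2 × 1.7 ms = 3.4 ms.
End-to-end = 3.45 ms.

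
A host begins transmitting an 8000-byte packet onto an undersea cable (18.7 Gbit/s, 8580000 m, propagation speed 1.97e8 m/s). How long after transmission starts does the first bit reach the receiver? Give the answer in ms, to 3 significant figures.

43.6 ms

First bit experiences only propagation delay: d/s = 8580000/197000000 = 43.6 ms.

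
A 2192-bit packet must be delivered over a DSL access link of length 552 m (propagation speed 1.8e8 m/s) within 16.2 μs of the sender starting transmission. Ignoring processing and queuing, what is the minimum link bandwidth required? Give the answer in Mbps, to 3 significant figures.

Propagation delay = 552 / 180000000 = 3.06667 μs.
Transmission budget = 16.2 − 3.06667 = 13.1333 μs.
R ≥ L / t_tx = 2192 bits / 1.31333e-05 s = 167 Mbps.

167 Mbps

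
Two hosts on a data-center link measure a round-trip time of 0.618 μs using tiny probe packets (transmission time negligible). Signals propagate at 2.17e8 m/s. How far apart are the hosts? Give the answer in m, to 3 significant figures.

One-way propagation = RTT/2 = 0.309 μs.
d = s × t = 217000000 × 3.09e-07 = 67.1 m.

67.1 m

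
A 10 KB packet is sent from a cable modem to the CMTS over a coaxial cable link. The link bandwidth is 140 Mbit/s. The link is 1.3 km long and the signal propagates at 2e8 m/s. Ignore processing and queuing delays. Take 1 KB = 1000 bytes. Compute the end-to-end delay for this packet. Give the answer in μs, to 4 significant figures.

577.9 μs

L = 80000 bits.
Transmission delay = L/R = 80000 / 140000000 = 571.429 μs.
Propagation delay = d/s = 1300 m / 200000000 m/s = 6.5 μs.
Total = 577.9 μs.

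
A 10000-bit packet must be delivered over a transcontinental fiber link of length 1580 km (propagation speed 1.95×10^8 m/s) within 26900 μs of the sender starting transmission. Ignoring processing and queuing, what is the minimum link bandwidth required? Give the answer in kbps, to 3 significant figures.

Propagation delay = 1580000 / 195000000 = 8102.56 μs.
Transmission budget = 26900 − 8102.56 = 18797.4 μs.
R ≥ L / t_tx = 10000 bits / 0.0187974 s = 532 kbps.

532 kbps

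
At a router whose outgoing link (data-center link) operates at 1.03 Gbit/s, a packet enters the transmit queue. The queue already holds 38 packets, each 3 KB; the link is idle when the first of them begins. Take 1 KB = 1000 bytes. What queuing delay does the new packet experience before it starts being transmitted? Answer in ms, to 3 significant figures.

0.885 ms

Each queued packet: L/R = 24000/1030000000 = 0.023301 ms.
38 queued → 0.885437 ms.
Queuing delay = 0.885 ms.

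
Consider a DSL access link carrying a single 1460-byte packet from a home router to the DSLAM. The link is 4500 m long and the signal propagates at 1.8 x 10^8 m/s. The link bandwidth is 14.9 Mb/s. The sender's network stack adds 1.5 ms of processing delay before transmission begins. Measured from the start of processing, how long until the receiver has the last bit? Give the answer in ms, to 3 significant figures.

L = 1460 × 8 = 11680 bits.
Transmission delay = L/R = 11680 / 14900000 = 0.783893 ms.
Propagation delay = d/s = 4500 m / 180000000 m/s = 0.025 ms.
Plus processing delay 1.5 ms = 1.5 ms.
Total = 2.31 ms.

2.31 ms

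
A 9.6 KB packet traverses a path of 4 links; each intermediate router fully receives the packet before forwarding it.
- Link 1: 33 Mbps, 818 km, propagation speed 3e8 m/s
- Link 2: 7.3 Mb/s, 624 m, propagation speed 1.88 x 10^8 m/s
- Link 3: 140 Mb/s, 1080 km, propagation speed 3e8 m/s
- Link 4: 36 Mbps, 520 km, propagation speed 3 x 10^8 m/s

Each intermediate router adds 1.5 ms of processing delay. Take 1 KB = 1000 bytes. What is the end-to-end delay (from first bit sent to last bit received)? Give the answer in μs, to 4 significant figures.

L = 76800 bits.
Transmission delays (L/R per hop): 2327.27, 10520.5, 548.571, 2133.33 μs; sum = 15529.7 μs.
Propagation delays (d/s per hop): 2726.67, 3.31915, 3600, 1733.33 μs; sum = 8063.32 μs.
Processing at 3 router(s): 3 × 1.5 ms = 4500 μs.
End-to-end = 28090 μs.

28090 μs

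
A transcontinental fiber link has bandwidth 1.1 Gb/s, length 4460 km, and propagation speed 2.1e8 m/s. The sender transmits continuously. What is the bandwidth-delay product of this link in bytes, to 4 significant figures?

2920000 bytes

Propagation delay = 4460000 / 210000000 = 0.0212381 s.
BDP = R × t_prop = 1100000000 × 0.0212381 = 23361900 bits.
In bytes: 23361900/8 = 2920000 bytes.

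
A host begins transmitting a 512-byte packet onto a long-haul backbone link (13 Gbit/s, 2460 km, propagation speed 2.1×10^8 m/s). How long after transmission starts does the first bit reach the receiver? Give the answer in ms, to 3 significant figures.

First bit experiences only propagation delay: d/s = 2460000/210000000 = 11.7 ms.

11.7 ms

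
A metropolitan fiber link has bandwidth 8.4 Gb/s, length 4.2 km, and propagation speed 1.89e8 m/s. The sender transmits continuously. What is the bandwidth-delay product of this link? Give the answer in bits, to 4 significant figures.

186700 bits

Propagation delay = 4200 / 189000000 = 2.22222e-05 s.
BDP = R × t_prop = 8400000000 × 2.22222e-05 = 186667 bits.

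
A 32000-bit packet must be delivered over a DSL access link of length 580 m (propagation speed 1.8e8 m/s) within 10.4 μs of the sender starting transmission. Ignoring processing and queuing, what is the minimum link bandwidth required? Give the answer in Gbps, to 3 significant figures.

Propagation delay = 580 / 180000000 = 3.22222 μs.
Transmission budget = 10.4 − 3.22222 = 7.17778 μs.
R ≥ L / t_tx = 32000 bits / 7.17778e-06 s = 4.46 Gbps.

4.46 Gbps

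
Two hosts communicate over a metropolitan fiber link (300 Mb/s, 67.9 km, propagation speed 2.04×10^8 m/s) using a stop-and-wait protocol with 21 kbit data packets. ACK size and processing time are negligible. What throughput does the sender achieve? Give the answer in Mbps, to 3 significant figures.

28.5 Mbps

t_tx = L/R = 21000/300000000 = 7e-05 s.
t_prop = 67900/204000000 = 0.000332843 s; RTT = 0.000665686 s.
Cycle = t_tx + RTT = 0.000735686 s.
Throughput = L / cycle = 21000 / 0.000735686 = 28.5 Mbps.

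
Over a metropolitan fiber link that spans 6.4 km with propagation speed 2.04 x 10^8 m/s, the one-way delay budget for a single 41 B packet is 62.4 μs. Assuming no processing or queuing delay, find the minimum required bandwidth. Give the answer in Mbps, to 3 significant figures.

10.6 Mbps

L = 328 bits.
Propagation delay = 6400 / 204000000 = 31.3725 μs.
Transmission budget = 62.4 − 31.3725 = 31.0275 μs.
R ≥ L / t_tx = 328 bits / 3.10275e-05 s = 10.6 Mbps.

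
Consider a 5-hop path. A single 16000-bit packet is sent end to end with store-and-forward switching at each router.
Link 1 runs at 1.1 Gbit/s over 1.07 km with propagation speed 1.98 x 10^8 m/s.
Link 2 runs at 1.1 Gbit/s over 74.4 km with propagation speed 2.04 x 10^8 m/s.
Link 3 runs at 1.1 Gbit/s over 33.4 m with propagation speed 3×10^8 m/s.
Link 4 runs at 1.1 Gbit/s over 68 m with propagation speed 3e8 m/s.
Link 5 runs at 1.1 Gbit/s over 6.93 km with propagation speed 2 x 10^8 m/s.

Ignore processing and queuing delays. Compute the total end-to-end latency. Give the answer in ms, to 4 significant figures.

Transmission delay per hop = L/R = 16000/1100000000 = 0.0145455 ms; 5 hops → 0.0727273 ms.
Propagation delays (d/s per hop): 0.00540404, 0.364706, 0.000111333, 0.000226667, 0.03465 ms; sum = 0.405098 ms.
End-to-end = 0.4778 ms.

0.4778 ms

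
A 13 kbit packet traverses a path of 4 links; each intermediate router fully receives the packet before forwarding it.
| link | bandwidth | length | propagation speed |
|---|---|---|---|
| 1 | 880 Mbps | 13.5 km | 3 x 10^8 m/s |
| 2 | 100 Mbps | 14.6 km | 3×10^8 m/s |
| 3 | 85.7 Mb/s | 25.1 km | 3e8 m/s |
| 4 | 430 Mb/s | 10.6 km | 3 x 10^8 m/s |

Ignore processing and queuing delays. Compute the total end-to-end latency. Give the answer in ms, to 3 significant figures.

L = 13000 bits.
Transmission delays (L/R per hop): 0.0147727, 0.13, 0.151692, 0.0302326 ms; sum = 0.326697 ms.
Propagation delays (d/s per hop): 0.045, 0.0486667, 0.0836667, 0.0353333 ms; sum = 0.212667 ms.
End-to-end = 0.539 ms.

0.539 ms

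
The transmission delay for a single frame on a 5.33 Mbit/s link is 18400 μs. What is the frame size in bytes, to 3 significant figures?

L = R × t_tx = 5330000 b/s × 0.0184 s = 98072 bits.
In bytes: 98072 / 8 = 12300 bytes.

12300 bytes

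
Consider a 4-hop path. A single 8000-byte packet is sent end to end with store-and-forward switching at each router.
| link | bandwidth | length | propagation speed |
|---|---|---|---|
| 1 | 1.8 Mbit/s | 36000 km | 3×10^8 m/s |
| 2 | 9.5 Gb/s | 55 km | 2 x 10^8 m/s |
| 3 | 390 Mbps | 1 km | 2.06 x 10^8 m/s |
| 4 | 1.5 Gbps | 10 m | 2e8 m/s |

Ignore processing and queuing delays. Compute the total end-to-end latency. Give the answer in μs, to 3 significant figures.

156000 μs

L = 8000 × 8 = 64000 bits.
Transmission delays (L/R per hop): 35555.6, 6.73684, 164.103, 42.6667 μs; sum = 35769.1 μs.
Propagation delays (d/s per hop): 120000, 275, 4.85437, 0.05 μs; sum = 120280 μs.
End-to-end = 156000 μs.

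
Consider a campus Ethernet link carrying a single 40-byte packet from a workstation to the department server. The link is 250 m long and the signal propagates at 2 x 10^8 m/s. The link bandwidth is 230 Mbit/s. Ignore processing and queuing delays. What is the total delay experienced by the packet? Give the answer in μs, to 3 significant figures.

L = 40 × 8 = 320 bits.
Transmission delay = L/R = 320 / 230000000 = 1.3913 μs.
Propagation delay = d/s = 250 m / 200000000 m/s = 1.25 μs.
Total = 2.64 μs.

2.64 μs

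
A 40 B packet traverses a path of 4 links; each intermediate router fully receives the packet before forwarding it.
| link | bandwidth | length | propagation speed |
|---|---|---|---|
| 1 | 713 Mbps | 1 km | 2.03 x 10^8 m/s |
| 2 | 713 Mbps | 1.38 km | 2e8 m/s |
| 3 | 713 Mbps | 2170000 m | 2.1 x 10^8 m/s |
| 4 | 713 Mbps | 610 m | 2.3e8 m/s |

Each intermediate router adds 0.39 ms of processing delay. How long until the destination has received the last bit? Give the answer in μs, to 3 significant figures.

L = 40 × 8 = 320 bits.
Transmission delay per hop = L/R = 320/713000000 = 0.448808 μs; 4 hops → 1.79523 μs.
Propagation delays (d/s per hop): 4.92611, 6.9, 10333.3, 2.65217 μs; sum = 10347.8 μs.
Processing at 3 router(s): 3 × 0.39 ms = 1170 μs.
End-to-end = 11500 μs.

11500 μs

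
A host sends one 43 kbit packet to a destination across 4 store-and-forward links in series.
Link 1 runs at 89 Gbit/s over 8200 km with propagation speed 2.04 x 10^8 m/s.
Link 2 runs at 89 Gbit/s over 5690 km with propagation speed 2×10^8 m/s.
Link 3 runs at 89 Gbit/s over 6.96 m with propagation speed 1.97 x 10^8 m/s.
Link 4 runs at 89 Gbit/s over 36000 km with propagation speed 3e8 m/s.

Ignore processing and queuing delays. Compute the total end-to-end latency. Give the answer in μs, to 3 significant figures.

189000 μs

L = 43000 bits.
Transmission delay per hop = L/R = 43000/89000000000 = 0.483146 μs; 4 hops → 1.93258 μs.
Propagation delays (d/s per hop): 40196.1, 28450, 0.0353299, 120000 μs; sum = 188646 μs.
End-to-end = 189000 μs.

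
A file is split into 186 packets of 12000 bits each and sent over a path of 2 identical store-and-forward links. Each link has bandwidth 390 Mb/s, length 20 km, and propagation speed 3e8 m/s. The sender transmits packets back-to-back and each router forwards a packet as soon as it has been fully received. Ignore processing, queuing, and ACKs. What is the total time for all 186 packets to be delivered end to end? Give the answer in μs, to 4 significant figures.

5887 μs

Per-hop transmission t_tx = L/R = 12000/390000000 = 30.7692 μs.
Per-hop propagation t_prop = 20000/300000000 = 66.6667 μs.
Pipeline fill: first packet needs 2·t_tx to clear all hops; remaining 185 packets each add one t_tx.
Total = (2+186-1)·t_tx + 2·t_prop = 187·30.7692 + 2·66.6667 = 5887 μs.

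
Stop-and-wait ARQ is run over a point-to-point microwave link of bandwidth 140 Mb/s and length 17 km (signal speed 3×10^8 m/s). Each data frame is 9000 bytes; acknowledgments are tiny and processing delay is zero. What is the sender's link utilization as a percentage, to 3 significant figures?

t_tx = L/R = 72000/140000000 = 0.000514286 s.
t_prop = 17000/300000000 = 5.66667e-05 s; RTT = 0.000113333 s.
Cycle = t_tx + RTT = 0.000627619 s.
Utilization = t_tx / cycle = 0.000514286/0.000627619 = 81.9 %.

81.9 %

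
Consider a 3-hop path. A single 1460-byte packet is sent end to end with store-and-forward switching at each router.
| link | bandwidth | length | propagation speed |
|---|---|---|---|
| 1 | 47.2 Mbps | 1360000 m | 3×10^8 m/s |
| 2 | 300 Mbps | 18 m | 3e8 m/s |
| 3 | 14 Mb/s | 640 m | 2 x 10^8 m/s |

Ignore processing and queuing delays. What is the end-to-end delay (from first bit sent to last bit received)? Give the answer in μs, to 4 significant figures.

5657 μs

L = 1460 × 8 = 11680 bits.
Transmission delays (L/R per hop): 247.458, 38.9333, 834.286 μs; sum = 1120.68 μs.
Propagation delays (d/s per hop): 4533.33, 0.06, 3.2 μs; sum = 4536.59 μs.
End-to-end = 5657 μs.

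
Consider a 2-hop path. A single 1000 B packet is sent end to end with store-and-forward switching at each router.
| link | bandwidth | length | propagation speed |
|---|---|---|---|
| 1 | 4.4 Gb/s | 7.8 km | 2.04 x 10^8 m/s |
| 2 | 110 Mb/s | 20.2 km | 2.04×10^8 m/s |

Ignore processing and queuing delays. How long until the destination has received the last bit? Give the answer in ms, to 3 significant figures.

0.212 ms

L = 1000 × 8 = 8000 bits.
Transmission delays (L/R per hop): 0.00181818, 0.0727273 ms; sum = 0.0745455 ms.
Propagation delays (d/s per hop): 0.0382353, 0.0990196 ms; sum = 0.137255 ms.
End-to-end = 0.212 ms.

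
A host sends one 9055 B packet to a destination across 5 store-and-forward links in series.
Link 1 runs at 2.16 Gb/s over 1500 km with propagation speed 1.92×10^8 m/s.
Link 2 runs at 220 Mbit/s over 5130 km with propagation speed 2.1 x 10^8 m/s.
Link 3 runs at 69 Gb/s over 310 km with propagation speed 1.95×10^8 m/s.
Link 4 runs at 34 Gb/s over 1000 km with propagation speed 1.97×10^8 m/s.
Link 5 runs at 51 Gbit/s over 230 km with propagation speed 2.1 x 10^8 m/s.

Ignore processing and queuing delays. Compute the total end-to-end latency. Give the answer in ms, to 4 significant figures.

40.37 ms

L = 9055 × 8 = 72440 bits.
Transmission delays (L/R per hop): 0.033537, 0.329273, 0.00104986, 0.00213059, 0.00142039 ms; sum = 0.367411 ms.
Propagation delays (d/s per hop): 7.8125, 24.4286, 1.58974, 5.07614, 1.09524 ms; sum = 40.0022 ms.
End-to-end = 40.37 ms.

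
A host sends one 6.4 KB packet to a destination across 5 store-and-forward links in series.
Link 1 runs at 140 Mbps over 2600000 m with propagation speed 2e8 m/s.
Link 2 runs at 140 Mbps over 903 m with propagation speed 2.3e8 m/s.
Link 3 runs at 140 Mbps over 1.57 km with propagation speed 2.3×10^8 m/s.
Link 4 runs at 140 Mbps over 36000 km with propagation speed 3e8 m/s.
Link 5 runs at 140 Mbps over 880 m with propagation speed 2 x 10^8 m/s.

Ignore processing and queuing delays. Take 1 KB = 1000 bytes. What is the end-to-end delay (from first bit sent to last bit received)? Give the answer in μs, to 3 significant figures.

L = 51200 bits.
Transmission delay per hop = L/R = 51200/140000000 = 365.714 μs; 5 hops → 1828.57 μs.
Propagation delays (d/s per hop): 13000, 3.92609, 6.82609, 120000, 4.4 μs; sum = 133015 μs.
End-to-end = 135000 μs.

135000 μs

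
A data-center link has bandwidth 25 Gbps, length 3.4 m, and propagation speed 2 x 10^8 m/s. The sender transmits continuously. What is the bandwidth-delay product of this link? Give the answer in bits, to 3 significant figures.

Propagation delay = 3.4 / 200000000 = 1.7e-08 s.
BDP = R × t_prop = 25000000000 × 1.7e-08 = 425 bits.

425 bits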